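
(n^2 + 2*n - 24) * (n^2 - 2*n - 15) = n^4 - 43*n^2 + 18*n + 360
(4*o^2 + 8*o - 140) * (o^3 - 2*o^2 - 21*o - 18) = 4*o^5 - 240*o^3 + 40*o^2 + 2796*o + 2520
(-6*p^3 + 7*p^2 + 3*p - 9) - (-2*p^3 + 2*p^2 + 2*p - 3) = -4*p^3 + 5*p^2 + p - 6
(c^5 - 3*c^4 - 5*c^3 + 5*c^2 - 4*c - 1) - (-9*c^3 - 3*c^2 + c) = c^5 - 3*c^4 + 4*c^3 + 8*c^2 - 5*c - 1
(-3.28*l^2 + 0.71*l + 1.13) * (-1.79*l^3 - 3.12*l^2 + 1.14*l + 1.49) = 5.8712*l^5 + 8.9627*l^4 - 7.9771*l^3 - 7.6034*l^2 + 2.3461*l + 1.6837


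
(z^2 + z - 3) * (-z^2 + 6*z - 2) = -z^4 + 5*z^3 + 7*z^2 - 20*z + 6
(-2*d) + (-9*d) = -11*d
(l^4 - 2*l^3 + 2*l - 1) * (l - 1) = l^5 - 3*l^4 + 2*l^3 + 2*l^2 - 3*l + 1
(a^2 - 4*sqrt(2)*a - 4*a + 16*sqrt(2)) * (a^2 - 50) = a^4 - 4*sqrt(2)*a^3 - 4*a^3 - 50*a^2 + 16*sqrt(2)*a^2 + 200*a + 200*sqrt(2)*a - 800*sqrt(2)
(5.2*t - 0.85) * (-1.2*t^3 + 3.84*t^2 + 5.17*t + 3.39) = -6.24*t^4 + 20.988*t^3 + 23.62*t^2 + 13.2335*t - 2.8815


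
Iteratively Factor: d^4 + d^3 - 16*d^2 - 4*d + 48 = (d + 4)*(d^3 - 3*d^2 - 4*d + 12) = (d - 3)*(d + 4)*(d^2 - 4) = (d - 3)*(d - 2)*(d + 4)*(d + 2)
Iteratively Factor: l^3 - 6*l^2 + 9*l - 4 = (l - 1)*(l^2 - 5*l + 4) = (l - 4)*(l - 1)*(l - 1)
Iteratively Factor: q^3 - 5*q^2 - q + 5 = (q + 1)*(q^2 - 6*q + 5) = (q - 1)*(q + 1)*(q - 5)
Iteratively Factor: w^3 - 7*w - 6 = (w - 3)*(w^2 + 3*w + 2) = (w - 3)*(w + 2)*(w + 1)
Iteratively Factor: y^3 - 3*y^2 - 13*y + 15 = (y - 1)*(y^2 - 2*y - 15) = (y - 5)*(y - 1)*(y + 3)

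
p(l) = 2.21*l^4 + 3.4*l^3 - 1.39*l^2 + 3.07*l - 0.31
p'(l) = 8.84*l^3 + 10.2*l^2 - 2.78*l + 3.07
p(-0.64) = -3.36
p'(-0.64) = 6.71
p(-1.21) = -7.35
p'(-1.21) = 5.71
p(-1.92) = -5.36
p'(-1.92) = -16.56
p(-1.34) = -7.98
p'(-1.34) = 3.84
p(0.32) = 0.66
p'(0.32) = 3.51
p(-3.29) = 112.39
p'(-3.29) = -192.18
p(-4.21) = 402.68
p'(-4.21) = -464.07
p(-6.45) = 2834.72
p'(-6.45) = -1926.74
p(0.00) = -0.31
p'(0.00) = 3.07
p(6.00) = 3566.63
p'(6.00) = 2263.03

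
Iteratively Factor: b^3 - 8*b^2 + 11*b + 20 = (b - 4)*(b^2 - 4*b - 5) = (b - 4)*(b + 1)*(b - 5)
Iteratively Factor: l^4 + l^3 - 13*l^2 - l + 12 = (l - 3)*(l^3 + 4*l^2 - l - 4) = (l - 3)*(l + 1)*(l^2 + 3*l - 4) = (l - 3)*(l - 1)*(l + 1)*(l + 4)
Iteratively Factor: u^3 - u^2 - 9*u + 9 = (u + 3)*(u^2 - 4*u + 3) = (u - 1)*(u + 3)*(u - 3)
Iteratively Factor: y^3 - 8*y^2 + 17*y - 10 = (y - 5)*(y^2 - 3*y + 2) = (y - 5)*(y - 2)*(y - 1)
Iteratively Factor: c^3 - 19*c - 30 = (c + 2)*(c^2 - 2*c - 15) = (c - 5)*(c + 2)*(c + 3)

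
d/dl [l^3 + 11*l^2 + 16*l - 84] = 3*l^2 + 22*l + 16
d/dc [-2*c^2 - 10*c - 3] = -4*c - 10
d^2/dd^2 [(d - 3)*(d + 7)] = 2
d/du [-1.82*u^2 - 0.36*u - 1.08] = -3.64*u - 0.36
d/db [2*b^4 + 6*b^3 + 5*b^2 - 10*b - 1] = 8*b^3 + 18*b^2 + 10*b - 10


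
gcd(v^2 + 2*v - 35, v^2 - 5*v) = v - 5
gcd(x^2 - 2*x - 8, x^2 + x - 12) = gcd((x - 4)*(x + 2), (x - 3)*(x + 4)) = 1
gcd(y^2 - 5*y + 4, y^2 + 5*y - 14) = 1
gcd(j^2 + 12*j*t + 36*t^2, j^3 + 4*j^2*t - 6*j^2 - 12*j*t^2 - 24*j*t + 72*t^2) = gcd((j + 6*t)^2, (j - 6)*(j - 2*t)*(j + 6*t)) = j + 6*t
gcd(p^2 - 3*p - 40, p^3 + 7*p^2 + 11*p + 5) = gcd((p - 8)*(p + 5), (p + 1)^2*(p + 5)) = p + 5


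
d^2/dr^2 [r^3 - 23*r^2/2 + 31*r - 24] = 6*r - 23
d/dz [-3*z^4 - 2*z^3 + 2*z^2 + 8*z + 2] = -12*z^3 - 6*z^2 + 4*z + 8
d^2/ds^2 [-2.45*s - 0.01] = 0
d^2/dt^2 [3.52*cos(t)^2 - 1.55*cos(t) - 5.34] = 1.55*cos(t) - 7.04*cos(2*t)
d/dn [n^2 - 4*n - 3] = 2*n - 4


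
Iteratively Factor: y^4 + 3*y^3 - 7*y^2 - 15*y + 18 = (y + 3)*(y^3 - 7*y + 6) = (y + 3)^2*(y^2 - 3*y + 2) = (y - 1)*(y + 3)^2*(y - 2)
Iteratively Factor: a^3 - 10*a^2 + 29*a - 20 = (a - 4)*(a^2 - 6*a + 5) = (a - 5)*(a - 4)*(a - 1)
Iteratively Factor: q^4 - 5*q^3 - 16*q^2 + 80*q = (q - 4)*(q^3 - q^2 - 20*q) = (q - 4)*(q + 4)*(q^2 - 5*q) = q*(q - 4)*(q + 4)*(q - 5)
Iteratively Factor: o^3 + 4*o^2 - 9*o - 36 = (o + 4)*(o^2 - 9) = (o - 3)*(o + 4)*(o + 3)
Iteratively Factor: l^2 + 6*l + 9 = (l + 3)*(l + 3)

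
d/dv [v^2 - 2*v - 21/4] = 2*v - 2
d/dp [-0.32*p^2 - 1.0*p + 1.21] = -0.64*p - 1.0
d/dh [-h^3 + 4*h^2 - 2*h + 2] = -3*h^2 + 8*h - 2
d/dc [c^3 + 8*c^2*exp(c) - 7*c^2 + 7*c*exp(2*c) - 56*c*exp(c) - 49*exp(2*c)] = 8*c^2*exp(c) + 3*c^2 + 14*c*exp(2*c) - 40*c*exp(c) - 14*c - 91*exp(2*c) - 56*exp(c)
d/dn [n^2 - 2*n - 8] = 2*n - 2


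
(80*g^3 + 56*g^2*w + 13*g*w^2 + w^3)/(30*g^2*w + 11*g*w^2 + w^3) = (16*g^2 + 8*g*w + w^2)/(w*(6*g + w))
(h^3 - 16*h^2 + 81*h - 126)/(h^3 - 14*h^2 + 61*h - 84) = (h - 6)/(h - 4)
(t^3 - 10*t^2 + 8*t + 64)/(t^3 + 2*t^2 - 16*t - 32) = (t - 8)/(t + 4)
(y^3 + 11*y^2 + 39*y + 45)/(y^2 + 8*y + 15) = y + 3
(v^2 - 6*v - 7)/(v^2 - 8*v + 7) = (v + 1)/(v - 1)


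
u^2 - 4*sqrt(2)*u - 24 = (u - 6*sqrt(2))*(u + 2*sqrt(2))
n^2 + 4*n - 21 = (n - 3)*(n + 7)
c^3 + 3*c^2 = c^2*(c + 3)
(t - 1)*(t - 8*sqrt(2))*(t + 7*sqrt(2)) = t^3 - sqrt(2)*t^2 - t^2 - 112*t + sqrt(2)*t + 112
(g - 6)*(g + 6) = g^2 - 36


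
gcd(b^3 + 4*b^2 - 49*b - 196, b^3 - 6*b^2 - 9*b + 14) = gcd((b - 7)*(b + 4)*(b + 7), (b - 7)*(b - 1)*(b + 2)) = b - 7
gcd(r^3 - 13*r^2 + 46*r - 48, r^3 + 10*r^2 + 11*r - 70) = r - 2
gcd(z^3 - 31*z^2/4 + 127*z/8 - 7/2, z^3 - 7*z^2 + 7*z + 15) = 1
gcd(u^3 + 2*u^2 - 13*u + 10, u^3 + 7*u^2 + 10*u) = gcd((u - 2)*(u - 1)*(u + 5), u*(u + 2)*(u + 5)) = u + 5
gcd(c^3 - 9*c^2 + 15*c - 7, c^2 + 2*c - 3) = c - 1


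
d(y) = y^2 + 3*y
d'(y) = 2*y + 3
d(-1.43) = -2.25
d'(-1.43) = 0.14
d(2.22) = 11.59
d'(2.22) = 7.44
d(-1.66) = -2.22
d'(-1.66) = -0.32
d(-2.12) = -1.87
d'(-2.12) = -1.24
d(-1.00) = -2.00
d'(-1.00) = 1.00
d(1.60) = 7.36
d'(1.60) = 6.20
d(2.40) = 12.96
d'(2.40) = 7.80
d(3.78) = 25.63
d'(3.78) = 10.56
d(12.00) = 180.00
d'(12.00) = 27.00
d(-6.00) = 18.00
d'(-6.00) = -9.00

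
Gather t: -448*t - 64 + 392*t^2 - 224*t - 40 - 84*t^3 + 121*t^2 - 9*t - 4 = -84*t^3 + 513*t^2 - 681*t - 108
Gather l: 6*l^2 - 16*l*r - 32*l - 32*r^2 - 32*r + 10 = 6*l^2 + l*(-16*r - 32) - 32*r^2 - 32*r + 10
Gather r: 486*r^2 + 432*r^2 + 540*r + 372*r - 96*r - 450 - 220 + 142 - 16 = 918*r^2 + 816*r - 544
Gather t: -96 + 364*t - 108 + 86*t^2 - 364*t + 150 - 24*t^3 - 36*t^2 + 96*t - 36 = -24*t^3 + 50*t^2 + 96*t - 90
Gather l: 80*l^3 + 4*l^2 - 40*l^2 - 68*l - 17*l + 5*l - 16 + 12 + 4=80*l^3 - 36*l^2 - 80*l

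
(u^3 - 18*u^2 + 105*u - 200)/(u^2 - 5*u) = u - 13 + 40/u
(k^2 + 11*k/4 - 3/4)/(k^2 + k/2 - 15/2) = (4*k - 1)/(2*(2*k - 5))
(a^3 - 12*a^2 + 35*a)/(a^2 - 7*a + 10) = a*(a - 7)/(a - 2)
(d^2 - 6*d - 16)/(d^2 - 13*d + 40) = (d + 2)/(d - 5)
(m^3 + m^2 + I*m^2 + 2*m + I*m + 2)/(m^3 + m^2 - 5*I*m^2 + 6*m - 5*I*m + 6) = (m^2 + I*m + 2)/(m^2 - 5*I*m + 6)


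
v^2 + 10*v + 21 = (v + 3)*(v + 7)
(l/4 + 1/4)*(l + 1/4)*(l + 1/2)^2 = l^4/4 + 9*l^3/16 + 7*l^2/16 + 9*l/64 + 1/64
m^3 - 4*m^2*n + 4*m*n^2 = m*(m - 2*n)^2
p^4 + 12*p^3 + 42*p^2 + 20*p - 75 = (p - 1)*(p + 3)*(p + 5)^2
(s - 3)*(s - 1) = s^2 - 4*s + 3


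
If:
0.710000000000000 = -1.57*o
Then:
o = -0.45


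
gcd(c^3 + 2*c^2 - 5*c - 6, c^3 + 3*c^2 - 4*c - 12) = c^2 + c - 6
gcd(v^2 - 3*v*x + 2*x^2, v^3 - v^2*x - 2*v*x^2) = -v + 2*x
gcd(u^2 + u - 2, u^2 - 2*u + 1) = u - 1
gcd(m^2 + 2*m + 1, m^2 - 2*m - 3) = m + 1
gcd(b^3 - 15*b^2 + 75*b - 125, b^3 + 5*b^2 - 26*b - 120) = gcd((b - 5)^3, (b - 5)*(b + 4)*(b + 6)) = b - 5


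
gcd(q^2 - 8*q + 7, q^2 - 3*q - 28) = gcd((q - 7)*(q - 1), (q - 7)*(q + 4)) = q - 7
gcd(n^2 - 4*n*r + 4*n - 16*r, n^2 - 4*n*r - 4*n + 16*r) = -n + 4*r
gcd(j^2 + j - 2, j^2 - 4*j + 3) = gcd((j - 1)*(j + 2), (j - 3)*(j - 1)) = j - 1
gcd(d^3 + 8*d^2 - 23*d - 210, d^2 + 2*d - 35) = d^2 + 2*d - 35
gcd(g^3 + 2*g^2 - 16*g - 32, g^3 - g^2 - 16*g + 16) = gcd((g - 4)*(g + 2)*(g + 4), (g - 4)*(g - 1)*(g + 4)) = g^2 - 16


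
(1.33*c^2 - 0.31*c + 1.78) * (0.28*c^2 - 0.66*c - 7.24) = 0.3724*c^4 - 0.9646*c^3 - 8.9262*c^2 + 1.0696*c - 12.8872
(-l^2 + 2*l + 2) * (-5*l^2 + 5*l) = 5*l^4 - 15*l^3 + 10*l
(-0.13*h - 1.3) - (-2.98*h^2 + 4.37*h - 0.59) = 2.98*h^2 - 4.5*h - 0.71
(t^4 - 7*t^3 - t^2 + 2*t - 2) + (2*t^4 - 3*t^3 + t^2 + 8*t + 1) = 3*t^4 - 10*t^3 + 10*t - 1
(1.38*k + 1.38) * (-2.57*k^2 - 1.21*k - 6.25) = -3.5466*k^3 - 5.2164*k^2 - 10.2948*k - 8.625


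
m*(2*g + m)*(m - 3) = 2*g*m^2 - 6*g*m + m^3 - 3*m^2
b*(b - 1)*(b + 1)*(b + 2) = b^4 + 2*b^3 - b^2 - 2*b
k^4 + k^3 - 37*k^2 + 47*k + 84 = (k - 4)*(k - 3)*(k + 1)*(k + 7)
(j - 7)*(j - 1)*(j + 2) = j^3 - 6*j^2 - 9*j + 14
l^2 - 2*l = l*(l - 2)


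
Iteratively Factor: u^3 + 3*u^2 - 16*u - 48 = (u + 3)*(u^2 - 16) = (u + 3)*(u + 4)*(u - 4)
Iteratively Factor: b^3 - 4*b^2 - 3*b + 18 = (b - 3)*(b^2 - b - 6) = (b - 3)*(b + 2)*(b - 3)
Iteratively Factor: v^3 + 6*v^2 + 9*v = (v)*(v^2 + 6*v + 9) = v*(v + 3)*(v + 3)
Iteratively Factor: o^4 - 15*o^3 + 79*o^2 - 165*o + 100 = (o - 5)*(o^3 - 10*o^2 + 29*o - 20) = (o - 5)*(o - 1)*(o^2 - 9*o + 20) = (o - 5)*(o - 4)*(o - 1)*(o - 5)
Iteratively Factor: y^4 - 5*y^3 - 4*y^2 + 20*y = (y)*(y^3 - 5*y^2 - 4*y + 20) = y*(y + 2)*(y^2 - 7*y + 10) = y*(y - 2)*(y + 2)*(y - 5)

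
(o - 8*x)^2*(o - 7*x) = o^3 - 23*o^2*x + 176*o*x^2 - 448*x^3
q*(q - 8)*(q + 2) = q^3 - 6*q^2 - 16*q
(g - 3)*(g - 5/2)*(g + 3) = g^3 - 5*g^2/2 - 9*g + 45/2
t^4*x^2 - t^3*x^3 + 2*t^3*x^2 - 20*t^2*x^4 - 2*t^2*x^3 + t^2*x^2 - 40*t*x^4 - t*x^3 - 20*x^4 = (t - 5*x)*(t + 4*x)*(t*x + x)^2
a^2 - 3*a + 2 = (a - 2)*(a - 1)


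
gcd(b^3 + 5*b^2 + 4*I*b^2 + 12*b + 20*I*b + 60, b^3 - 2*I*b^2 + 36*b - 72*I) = b^2 + 4*I*b + 12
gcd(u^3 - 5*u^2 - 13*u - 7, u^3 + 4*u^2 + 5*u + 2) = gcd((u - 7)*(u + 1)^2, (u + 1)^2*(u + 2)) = u^2 + 2*u + 1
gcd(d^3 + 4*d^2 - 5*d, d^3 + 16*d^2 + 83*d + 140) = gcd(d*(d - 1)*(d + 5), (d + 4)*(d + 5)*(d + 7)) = d + 5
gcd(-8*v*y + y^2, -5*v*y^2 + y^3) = y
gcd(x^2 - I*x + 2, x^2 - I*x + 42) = 1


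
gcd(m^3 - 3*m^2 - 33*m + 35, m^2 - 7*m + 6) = m - 1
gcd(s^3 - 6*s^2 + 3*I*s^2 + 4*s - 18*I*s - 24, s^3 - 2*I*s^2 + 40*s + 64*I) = s + 4*I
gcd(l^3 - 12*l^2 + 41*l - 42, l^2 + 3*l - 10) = l - 2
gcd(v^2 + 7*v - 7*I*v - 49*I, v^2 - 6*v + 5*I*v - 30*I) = 1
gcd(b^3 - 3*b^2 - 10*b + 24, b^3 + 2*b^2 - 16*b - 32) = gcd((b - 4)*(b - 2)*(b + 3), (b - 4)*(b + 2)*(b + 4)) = b - 4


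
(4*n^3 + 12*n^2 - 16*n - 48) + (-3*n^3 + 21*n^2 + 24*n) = n^3 + 33*n^2 + 8*n - 48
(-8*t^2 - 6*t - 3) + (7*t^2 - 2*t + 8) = -t^2 - 8*t + 5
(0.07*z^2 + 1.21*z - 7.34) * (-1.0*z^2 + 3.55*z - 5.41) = -0.07*z^4 - 0.9615*z^3 + 11.2568*z^2 - 32.6031*z + 39.7094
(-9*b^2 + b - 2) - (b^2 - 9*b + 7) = -10*b^2 + 10*b - 9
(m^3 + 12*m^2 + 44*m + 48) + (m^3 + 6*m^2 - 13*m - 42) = 2*m^3 + 18*m^2 + 31*m + 6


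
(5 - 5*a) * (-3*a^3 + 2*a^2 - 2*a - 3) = 15*a^4 - 25*a^3 + 20*a^2 + 5*a - 15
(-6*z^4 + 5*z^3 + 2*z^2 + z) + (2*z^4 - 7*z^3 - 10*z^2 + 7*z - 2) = -4*z^4 - 2*z^3 - 8*z^2 + 8*z - 2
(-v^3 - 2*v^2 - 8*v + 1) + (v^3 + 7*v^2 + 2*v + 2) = 5*v^2 - 6*v + 3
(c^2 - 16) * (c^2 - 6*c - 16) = c^4 - 6*c^3 - 32*c^2 + 96*c + 256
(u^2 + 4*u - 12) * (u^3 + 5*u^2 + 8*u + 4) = u^5 + 9*u^4 + 16*u^3 - 24*u^2 - 80*u - 48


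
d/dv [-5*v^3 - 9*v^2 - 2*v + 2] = -15*v^2 - 18*v - 2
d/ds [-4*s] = -4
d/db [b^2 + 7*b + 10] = 2*b + 7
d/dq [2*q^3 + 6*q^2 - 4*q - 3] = 6*q^2 + 12*q - 4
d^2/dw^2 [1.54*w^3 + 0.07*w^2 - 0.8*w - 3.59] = 9.24*w + 0.14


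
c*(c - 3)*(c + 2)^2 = c^4 + c^3 - 8*c^2 - 12*c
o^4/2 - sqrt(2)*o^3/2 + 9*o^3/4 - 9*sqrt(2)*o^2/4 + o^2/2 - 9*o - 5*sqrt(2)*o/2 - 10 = (o/2 + 1)*(o + 5/2)*(o - 2*sqrt(2))*(o + sqrt(2))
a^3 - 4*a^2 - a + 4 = (a - 4)*(a - 1)*(a + 1)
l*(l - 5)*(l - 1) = l^3 - 6*l^2 + 5*l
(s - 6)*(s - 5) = s^2 - 11*s + 30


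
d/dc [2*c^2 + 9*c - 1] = 4*c + 9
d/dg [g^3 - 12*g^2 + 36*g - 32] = 3*g^2 - 24*g + 36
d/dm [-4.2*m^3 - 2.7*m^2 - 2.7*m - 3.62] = -12.6*m^2 - 5.4*m - 2.7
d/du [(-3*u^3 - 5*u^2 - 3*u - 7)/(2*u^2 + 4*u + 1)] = (-6*u^4 - 24*u^3 - 23*u^2 + 18*u + 25)/(4*u^4 + 16*u^3 + 20*u^2 + 8*u + 1)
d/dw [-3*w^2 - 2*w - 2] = -6*w - 2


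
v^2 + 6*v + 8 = (v + 2)*(v + 4)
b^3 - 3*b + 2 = (b - 1)^2*(b + 2)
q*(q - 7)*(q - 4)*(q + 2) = q^4 - 9*q^3 + 6*q^2 + 56*q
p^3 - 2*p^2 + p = p*(p - 1)^2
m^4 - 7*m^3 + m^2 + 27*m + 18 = (m - 6)*(m - 3)*(m + 1)^2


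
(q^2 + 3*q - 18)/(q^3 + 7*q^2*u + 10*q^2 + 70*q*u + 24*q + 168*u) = (q - 3)/(q^2 + 7*q*u + 4*q + 28*u)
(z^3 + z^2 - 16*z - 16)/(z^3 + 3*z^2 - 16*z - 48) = (z + 1)/(z + 3)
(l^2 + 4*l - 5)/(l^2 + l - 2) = (l + 5)/(l + 2)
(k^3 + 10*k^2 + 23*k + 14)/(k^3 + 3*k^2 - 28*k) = (k^2 + 3*k + 2)/(k*(k - 4))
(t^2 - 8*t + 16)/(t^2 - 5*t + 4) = (t - 4)/(t - 1)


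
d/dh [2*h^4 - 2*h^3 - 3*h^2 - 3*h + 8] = 8*h^3 - 6*h^2 - 6*h - 3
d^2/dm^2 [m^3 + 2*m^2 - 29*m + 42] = 6*m + 4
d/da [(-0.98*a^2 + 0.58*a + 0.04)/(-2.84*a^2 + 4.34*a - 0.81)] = (-2.606*a^2 + 1.8148*a - 0.6434)/(8.0656*a^4 - 24.6512*a^3 + 23.4364*a^2 - 7.0308*a + 0.6561)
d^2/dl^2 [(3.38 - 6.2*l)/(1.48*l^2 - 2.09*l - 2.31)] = ((2.96*l - 2.09)*(5.92*l - 4.18)*(6.2*l - 3.38) + (55.056*l - 35.9208)*(-1.48*l^2 + 2.09*l + 2.31))/(-1.48*l^2 + 2.09*l + 2.31)^3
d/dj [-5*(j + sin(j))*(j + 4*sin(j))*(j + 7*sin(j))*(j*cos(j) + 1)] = 5*(j + sin(j))*(j + 4*sin(j))*(j + 7*sin(j))*(j*sin(j) - cos(j)) - 5*(j + sin(j))*(j + 4*sin(j))*(j*cos(j) + 1)*(7*cos(j) + 1) - 5*(j + sin(j))*(j + 7*sin(j))*(j*cos(j) + 1)*(4*cos(j) + 1) - 5*(j + 4*sin(j))*(j + 7*sin(j))*(j*cos(j) + 1)*(cos(j) + 1)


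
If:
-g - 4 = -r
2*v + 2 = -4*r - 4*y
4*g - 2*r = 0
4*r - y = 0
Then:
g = 4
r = 8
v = -81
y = 32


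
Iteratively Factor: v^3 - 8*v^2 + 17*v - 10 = (v - 2)*(v^2 - 6*v + 5) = (v - 2)*(v - 1)*(v - 5)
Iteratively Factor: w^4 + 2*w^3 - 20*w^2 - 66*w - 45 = (w - 5)*(w^3 + 7*w^2 + 15*w + 9) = (w - 5)*(w + 3)*(w^2 + 4*w + 3) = (w - 5)*(w + 3)^2*(w + 1)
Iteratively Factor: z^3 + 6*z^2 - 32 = (z - 2)*(z^2 + 8*z + 16) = (z - 2)*(z + 4)*(z + 4)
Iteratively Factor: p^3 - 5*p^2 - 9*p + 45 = (p - 5)*(p^2 - 9) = (p - 5)*(p + 3)*(p - 3)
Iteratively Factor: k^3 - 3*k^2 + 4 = (k - 2)*(k^2 - k - 2) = (k - 2)*(k + 1)*(k - 2)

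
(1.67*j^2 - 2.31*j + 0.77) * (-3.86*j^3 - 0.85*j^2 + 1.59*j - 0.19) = -6.4462*j^5 + 7.4971*j^4 + 1.6466*j^3 - 4.6447*j^2 + 1.6632*j - 0.1463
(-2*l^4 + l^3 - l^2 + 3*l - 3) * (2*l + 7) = -4*l^5 - 12*l^4 + 5*l^3 - l^2 + 15*l - 21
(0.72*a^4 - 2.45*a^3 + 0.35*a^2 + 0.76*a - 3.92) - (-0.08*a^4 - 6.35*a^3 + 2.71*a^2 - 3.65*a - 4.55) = 0.8*a^4 + 3.9*a^3 - 2.36*a^2 + 4.41*a + 0.63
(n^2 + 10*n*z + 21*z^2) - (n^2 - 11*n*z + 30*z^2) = 21*n*z - 9*z^2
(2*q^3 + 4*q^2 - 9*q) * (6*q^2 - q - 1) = 12*q^5 + 22*q^4 - 60*q^3 + 5*q^2 + 9*q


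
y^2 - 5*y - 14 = (y - 7)*(y + 2)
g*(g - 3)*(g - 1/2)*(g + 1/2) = g^4 - 3*g^3 - g^2/4 + 3*g/4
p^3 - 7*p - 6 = (p - 3)*(p + 1)*(p + 2)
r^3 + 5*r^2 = r^2*(r + 5)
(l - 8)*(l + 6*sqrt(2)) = l^2 - 8*l + 6*sqrt(2)*l - 48*sqrt(2)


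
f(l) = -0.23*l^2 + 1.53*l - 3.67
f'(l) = 1.53 - 0.46*l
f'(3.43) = -0.05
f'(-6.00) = 4.29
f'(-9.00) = 5.67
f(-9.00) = -36.07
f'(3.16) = 0.08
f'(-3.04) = 2.93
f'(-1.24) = 2.10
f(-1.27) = -5.98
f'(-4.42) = 3.56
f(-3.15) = -10.77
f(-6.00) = -21.13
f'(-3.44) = 3.11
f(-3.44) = -11.65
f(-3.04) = -10.45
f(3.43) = -1.13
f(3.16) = -1.13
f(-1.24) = -5.92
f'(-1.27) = 2.11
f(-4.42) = -14.93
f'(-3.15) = 2.98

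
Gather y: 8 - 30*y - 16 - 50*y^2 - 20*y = -50*y^2 - 50*y - 8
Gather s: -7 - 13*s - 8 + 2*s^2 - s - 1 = 2*s^2 - 14*s - 16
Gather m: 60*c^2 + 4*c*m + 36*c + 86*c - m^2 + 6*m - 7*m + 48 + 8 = 60*c^2 + 122*c - m^2 + m*(4*c - 1) + 56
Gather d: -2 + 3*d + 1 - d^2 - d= -d^2 + 2*d - 1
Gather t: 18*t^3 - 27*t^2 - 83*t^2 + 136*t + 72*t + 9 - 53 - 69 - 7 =18*t^3 - 110*t^2 + 208*t - 120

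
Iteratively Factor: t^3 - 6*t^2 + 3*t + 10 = (t + 1)*(t^2 - 7*t + 10) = (t - 2)*(t + 1)*(t - 5)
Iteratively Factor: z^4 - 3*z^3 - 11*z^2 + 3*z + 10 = (z + 2)*(z^3 - 5*z^2 - z + 5) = (z - 1)*(z + 2)*(z^2 - 4*z - 5) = (z - 1)*(z + 1)*(z + 2)*(z - 5)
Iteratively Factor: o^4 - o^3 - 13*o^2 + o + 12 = (o + 3)*(o^3 - 4*o^2 - o + 4) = (o + 1)*(o + 3)*(o^2 - 5*o + 4) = (o - 1)*(o + 1)*(o + 3)*(o - 4)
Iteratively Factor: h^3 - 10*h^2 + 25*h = (h - 5)*(h^2 - 5*h) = h*(h - 5)*(h - 5)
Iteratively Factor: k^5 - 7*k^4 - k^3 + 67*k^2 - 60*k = (k - 4)*(k^4 - 3*k^3 - 13*k^2 + 15*k) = (k - 4)*(k + 3)*(k^3 - 6*k^2 + 5*k) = k*(k - 4)*(k + 3)*(k^2 - 6*k + 5) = k*(k - 4)*(k - 1)*(k + 3)*(k - 5)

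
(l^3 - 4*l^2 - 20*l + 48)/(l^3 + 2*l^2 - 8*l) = (l - 6)/l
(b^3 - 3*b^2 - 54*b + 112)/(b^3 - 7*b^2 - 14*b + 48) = (b + 7)/(b + 3)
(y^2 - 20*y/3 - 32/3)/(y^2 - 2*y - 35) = (-3*y^2 + 20*y + 32)/(3*(-y^2 + 2*y + 35))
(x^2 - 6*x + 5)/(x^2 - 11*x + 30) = (x - 1)/(x - 6)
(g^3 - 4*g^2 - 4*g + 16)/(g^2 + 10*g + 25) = (g^3 - 4*g^2 - 4*g + 16)/(g^2 + 10*g + 25)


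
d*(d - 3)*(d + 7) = d^3 + 4*d^2 - 21*d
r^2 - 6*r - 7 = (r - 7)*(r + 1)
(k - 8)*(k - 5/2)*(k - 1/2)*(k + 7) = k^4 - 4*k^3 - 207*k^2/4 + 667*k/4 - 70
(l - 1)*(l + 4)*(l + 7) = l^3 + 10*l^2 + 17*l - 28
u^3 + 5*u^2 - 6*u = u*(u - 1)*(u + 6)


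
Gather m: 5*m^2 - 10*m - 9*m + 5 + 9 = 5*m^2 - 19*m + 14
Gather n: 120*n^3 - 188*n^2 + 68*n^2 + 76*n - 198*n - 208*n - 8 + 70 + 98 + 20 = 120*n^3 - 120*n^2 - 330*n + 180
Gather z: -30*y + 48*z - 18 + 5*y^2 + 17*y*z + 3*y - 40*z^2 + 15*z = 5*y^2 - 27*y - 40*z^2 + z*(17*y + 63) - 18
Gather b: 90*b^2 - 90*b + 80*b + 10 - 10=90*b^2 - 10*b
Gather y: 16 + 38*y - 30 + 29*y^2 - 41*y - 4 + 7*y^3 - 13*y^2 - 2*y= 7*y^3 + 16*y^2 - 5*y - 18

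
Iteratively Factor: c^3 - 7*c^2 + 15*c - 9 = (c - 1)*(c^2 - 6*c + 9) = (c - 3)*(c - 1)*(c - 3)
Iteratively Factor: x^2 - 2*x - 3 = (x + 1)*(x - 3)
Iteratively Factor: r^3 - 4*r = (r)*(r^2 - 4) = r*(r + 2)*(r - 2)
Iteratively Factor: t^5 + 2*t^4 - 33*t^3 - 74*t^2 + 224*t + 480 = (t - 5)*(t^4 + 7*t^3 + 2*t^2 - 64*t - 96) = (t - 5)*(t + 2)*(t^3 + 5*t^2 - 8*t - 48) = (t - 5)*(t - 3)*(t + 2)*(t^2 + 8*t + 16) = (t - 5)*(t - 3)*(t + 2)*(t + 4)*(t + 4)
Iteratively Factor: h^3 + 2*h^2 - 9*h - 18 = (h - 3)*(h^2 + 5*h + 6) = (h - 3)*(h + 2)*(h + 3)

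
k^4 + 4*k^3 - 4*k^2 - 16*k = k*(k - 2)*(k + 2)*(k + 4)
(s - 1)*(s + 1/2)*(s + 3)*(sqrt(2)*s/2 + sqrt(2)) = sqrt(2)*s^4/2 + 9*sqrt(2)*s^3/4 + 3*sqrt(2)*s^2/2 - 11*sqrt(2)*s/4 - 3*sqrt(2)/2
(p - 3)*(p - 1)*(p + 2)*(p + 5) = p^4 + 3*p^3 - 15*p^2 - 19*p + 30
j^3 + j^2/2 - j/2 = j*(j - 1/2)*(j + 1)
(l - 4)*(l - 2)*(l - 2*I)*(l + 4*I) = l^4 - 6*l^3 + 2*I*l^3 + 16*l^2 - 12*I*l^2 - 48*l + 16*I*l + 64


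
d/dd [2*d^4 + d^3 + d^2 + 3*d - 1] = 8*d^3 + 3*d^2 + 2*d + 3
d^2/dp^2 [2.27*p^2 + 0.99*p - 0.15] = 4.54000000000000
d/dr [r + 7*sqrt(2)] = 1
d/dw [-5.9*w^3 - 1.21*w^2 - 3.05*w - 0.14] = -17.7*w^2 - 2.42*w - 3.05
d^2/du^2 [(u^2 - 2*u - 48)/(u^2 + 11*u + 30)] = -26/(u^3 + 15*u^2 + 75*u + 125)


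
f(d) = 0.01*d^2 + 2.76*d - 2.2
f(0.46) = -0.93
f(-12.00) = -33.88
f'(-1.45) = 2.73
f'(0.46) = 2.77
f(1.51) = 1.99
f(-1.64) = -6.70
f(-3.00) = -10.39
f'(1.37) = 2.79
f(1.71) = 2.55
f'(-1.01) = 2.74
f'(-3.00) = 2.70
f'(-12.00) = 2.52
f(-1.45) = -6.18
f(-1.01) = -4.98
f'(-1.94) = 2.72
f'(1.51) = 2.79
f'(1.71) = 2.79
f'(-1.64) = 2.73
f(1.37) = 1.60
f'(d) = 0.02*d + 2.76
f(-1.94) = -7.52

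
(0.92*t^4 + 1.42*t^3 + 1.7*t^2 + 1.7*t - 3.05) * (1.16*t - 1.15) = 1.0672*t^5 + 0.5892*t^4 + 0.339*t^3 + 0.0169999999999999*t^2 - 5.493*t + 3.5075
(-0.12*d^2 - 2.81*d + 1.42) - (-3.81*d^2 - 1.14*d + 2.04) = 3.69*d^2 - 1.67*d - 0.62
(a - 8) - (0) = a - 8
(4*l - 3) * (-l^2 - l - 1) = -4*l^3 - l^2 - l + 3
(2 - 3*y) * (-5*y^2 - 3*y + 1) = 15*y^3 - y^2 - 9*y + 2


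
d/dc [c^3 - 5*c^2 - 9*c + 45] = 3*c^2 - 10*c - 9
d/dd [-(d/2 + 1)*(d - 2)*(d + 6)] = -3*d^2/2 - 6*d + 2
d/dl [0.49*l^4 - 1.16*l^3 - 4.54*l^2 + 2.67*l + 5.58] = 1.96*l^3 - 3.48*l^2 - 9.08*l + 2.67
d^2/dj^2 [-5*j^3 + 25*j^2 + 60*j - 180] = 50 - 30*j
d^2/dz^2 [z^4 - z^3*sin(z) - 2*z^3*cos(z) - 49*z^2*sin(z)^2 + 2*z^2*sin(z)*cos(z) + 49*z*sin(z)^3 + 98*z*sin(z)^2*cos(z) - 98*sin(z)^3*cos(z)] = z^3*sin(z) + 2*z^3*cos(z) + 12*z^2*sin(z) - 4*z^2*sin(2*z) - 6*z^2*cos(z) - 98*z^2*cos(2*z) + 12*z^2 - 171*z*sin(z)/4 - 196*z*sin(2*z) + 441*z*sin(3*z)/4 - 73*z*cos(z)/2 + 8*z*cos(2*z) + 441*z*cos(3*z)/2 - 49*sin(z) + 100*sin(2*z) + 147*sin(3*z) - 196*sin(4*z) + 147*cos(z)/2 + 49*cos(2*z) - 147*cos(3*z)/2 - 49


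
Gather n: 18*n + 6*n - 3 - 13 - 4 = 24*n - 20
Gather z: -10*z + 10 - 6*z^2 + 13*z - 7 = -6*z^2 + 3*z + 3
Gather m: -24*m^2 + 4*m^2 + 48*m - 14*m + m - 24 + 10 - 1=-20*m^2 + 35*m - 15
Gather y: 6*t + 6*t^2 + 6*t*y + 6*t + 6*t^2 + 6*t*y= 12*t^2 + 12*t*y + 12*t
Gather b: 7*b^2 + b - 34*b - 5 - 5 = 7*b^2 - 33*b - 10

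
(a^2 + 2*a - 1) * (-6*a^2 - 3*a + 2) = -6*a^4 - 15*a^3 + 2*a^2 + 7*a - 2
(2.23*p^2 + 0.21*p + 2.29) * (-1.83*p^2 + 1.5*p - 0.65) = -4.0809*p^4 + 2.9607*p^3 - 5.3252*p^2 + 3.2985*p - 1.4885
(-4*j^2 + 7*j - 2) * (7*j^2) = -28*j^4 + 49*j^3 - 14*j^2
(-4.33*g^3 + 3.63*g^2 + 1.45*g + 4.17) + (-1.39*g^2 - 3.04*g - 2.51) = -4.33*g^3 + 2.24*g^2 - 1.59*g + 1.66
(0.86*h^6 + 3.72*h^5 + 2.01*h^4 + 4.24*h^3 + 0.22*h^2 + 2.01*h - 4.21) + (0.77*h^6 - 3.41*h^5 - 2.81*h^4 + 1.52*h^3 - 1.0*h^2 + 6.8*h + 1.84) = 1.63*h^6 + 0.31*h^5 - 0.8*h^4 + 5.76*h^3 - 0.78*h^2 + 8.81*h - 2.37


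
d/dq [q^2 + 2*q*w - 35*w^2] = 2*q + 2*w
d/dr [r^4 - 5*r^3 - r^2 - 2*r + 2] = 4*r^3 - 15*r^2 - 2*r - 2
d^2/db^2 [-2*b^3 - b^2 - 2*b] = -12*b - 2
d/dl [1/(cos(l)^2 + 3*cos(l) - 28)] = (2*cos(l) + 3)*sin(l)/(cos(l)^2 + 3*cos(l) - 28)^2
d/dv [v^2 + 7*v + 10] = 2*v + 7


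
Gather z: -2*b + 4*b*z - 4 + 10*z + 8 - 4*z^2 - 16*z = -2*b - 4*z^2 + z*(4*b - 6) + 4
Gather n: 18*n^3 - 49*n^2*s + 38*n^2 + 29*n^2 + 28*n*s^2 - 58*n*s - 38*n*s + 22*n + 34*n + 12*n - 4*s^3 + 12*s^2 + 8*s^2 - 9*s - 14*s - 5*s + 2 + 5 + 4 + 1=18*n^3 + n^2*(67 - 49*s) + n*(28*s^2 - 96*s + 68) - 4*s^3 + 20*s^2 - 28*s + 12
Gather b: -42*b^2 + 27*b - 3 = -42*b^2 + 27*b - 3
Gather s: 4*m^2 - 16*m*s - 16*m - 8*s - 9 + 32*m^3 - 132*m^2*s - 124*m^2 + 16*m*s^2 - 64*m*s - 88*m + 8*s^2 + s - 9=32*m^3 - 120*m^2 - 104*m + s^2*(16*m + 8) + s*(-132*m^2 - 80*m - 7) - 18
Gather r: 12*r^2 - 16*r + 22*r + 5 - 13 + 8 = 12*r^2 + 6*r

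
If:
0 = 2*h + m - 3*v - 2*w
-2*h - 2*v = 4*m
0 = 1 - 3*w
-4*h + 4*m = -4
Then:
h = 23/36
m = -13/36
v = 1/12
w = 1/3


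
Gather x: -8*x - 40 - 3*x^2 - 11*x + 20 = -3*x^2 - 19*x - 20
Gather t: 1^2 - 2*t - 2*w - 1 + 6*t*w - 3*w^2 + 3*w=t*(6*w - 2) - 3*w^2 + w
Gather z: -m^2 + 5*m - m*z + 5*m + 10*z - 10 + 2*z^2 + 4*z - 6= -m^2 + 10*m + 2*z^2 + z*(14 - m) - 16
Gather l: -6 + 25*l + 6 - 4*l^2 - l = -4*l^2 + 24*l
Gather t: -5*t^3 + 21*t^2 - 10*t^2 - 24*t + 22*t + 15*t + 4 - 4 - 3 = -5*t^3 + 11*t^2 + 13*t - 3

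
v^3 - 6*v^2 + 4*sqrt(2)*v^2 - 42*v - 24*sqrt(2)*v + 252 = (v - 6)*(v - 3*sqrt(2))*(v + 7*sqrt(2))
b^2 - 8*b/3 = b*(b - 8/3)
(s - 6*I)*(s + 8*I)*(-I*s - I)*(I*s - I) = s^4 + 2*I*s^3 + 47*s^2 - 2*I*s - 48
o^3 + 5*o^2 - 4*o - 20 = (o - 2)*(o + 2)*(o + 5)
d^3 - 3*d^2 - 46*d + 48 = (d - 8)*(d - 1)*(d + 6)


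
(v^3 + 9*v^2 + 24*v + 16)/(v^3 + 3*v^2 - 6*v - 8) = (v + 4)/(v - 2)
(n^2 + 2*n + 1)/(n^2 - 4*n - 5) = (n + 1)/(n - 5)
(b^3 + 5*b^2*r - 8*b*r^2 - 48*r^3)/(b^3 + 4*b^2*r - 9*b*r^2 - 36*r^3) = (b + 4*r)/(b + 3*r)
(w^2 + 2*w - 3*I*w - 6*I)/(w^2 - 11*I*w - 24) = (w + 2)/(w - 8*I)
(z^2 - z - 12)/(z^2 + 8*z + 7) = (z^2 - z - 12)/(z^2 + 8*z + 7)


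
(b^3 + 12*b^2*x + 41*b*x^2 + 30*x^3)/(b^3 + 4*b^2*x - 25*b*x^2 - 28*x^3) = (-b^2 - 11*b*x - 30*x^2)/(-b^2 - 3*b*x + 28*x^2)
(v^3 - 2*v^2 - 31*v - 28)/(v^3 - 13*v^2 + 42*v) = (v^2 + 5*v + 4)/(v*(v - 6))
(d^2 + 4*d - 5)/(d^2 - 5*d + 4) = (d + 5)/(d - 4)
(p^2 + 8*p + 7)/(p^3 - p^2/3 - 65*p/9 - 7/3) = 9*(p^2 + 8*p + 7)/(9*p^3 - 3*p^2 - 65*p - 21)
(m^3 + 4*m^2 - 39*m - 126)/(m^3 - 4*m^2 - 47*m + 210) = (m + 3)/(m - 5)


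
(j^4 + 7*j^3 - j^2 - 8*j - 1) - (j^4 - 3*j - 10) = 7*j^3 - j^2 - 5*j + 9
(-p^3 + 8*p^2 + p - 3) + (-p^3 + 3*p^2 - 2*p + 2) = -2*p^3 + 11*p^2 - p - 1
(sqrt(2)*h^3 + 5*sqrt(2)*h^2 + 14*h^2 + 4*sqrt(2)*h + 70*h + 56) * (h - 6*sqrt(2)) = sqrt(2)*h^4 + 2*h^3 + 5*sqrt(2)*h^3 - 80*sqrt(2)*h^2 + 10*h^2 - 420*sqrt(2)*h + 8*h - 336*sqrt(2)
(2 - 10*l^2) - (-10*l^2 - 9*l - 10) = 9*l + 12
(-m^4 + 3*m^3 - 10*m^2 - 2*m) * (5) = -5*m^4 + 15*m^3 - 50*m^2 - 10*m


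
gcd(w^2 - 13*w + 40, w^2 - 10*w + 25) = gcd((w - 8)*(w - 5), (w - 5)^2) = w - 5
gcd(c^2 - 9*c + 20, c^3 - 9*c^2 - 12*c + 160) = c - 5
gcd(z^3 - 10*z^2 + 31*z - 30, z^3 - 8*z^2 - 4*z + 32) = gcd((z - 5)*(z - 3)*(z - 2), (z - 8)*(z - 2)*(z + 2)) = z - 2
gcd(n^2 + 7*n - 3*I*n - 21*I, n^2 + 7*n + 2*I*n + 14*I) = n + 7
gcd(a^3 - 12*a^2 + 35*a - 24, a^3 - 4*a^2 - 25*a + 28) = a - 1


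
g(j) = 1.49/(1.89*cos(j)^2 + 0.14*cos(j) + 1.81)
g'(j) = 1.49*(3.78*sin(j)*cos(j) + 0.14*sin(j))/(1.89*cos(j)^2 + 0.14*cos(j) + 1.81)^2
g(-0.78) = 0.52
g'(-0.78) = -0.36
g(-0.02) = 0.39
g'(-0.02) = -0.01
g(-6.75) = 0.43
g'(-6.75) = -0.20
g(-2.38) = 0.55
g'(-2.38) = 0.37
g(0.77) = 0.52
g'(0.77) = 0.36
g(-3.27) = 0.42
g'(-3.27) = -0.06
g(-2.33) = 0.57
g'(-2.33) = 0.39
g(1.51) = 0.82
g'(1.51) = 0.16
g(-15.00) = 0.53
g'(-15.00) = 0.34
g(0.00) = 0.39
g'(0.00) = 0.00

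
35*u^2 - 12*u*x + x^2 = (-7*u + x)*(-5*u + x)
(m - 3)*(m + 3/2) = m^2 - 3*m/2 - 9/2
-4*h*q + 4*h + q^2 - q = (-4*h + q)*(q - 1)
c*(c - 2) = c^2 - 2*c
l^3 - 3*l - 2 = (l - 2)*(l + 1)^2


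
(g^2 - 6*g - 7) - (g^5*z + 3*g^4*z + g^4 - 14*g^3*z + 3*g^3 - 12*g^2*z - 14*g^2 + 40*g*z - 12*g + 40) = -g^5*z - 3*g^4*z - g^4 + 14*g^3*z - 3*g^3 + 12*g^2*z + 15*g^2 - 40*g*z + 6*g - 47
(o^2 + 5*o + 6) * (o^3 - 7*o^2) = o^5 - 2*o^4 - 29*o^3 - 42*o^2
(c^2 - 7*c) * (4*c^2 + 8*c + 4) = 4*c^4 - 20*c^3 - 52*c^2 - 28*c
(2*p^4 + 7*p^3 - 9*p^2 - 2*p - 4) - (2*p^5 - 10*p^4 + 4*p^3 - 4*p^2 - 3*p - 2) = -2*p^5 + 12*p^4 + 3*p^3 - 5*p^2 + p - 2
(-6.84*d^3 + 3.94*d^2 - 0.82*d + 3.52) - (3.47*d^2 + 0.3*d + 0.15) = -6.84*d^3 + 0.47*d^2 - 1.12*d + 3.37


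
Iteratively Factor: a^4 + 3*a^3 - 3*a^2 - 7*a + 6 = (a - 1)*(a^3 + 4*a^2 + a - 6) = (a - 1)^2*(a^2 + 5*a + 6) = (a - 1)^2*(a + 3)*(a + 2)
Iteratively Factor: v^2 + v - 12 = (v + 4)*(v - 3)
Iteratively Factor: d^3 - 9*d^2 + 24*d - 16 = (d - 1)*(d^2 - 8*d + 16) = (d - 4)*(d - 1)*(d - 4)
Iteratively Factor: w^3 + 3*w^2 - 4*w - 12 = (w + 2)*(w^2 + w - 6) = (w + 2)*(w + 3)*(w - 2)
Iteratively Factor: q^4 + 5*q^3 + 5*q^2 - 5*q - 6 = (q + 1)*(q^3 + 4*q^2 + q - 6) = (q + 1)*(q + 2)*(q^2 + 2*q - 3) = (q + 1)*(q + 2)*(q + 3)*(q - 1)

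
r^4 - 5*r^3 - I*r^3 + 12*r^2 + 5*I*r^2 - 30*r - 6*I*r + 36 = (r - 3)*(r - 2)*(r - 3*I)*(r + 2*I)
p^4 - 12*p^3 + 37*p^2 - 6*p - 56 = (p - 7)*(p - 4)*(p - 2)*(p + 1)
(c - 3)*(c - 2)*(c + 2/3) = c^3 - 13*c^2/3 + 8*c/3 + 4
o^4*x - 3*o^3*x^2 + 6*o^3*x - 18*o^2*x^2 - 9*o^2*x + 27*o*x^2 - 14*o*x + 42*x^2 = (o - 2)*(o + 7)*(o - 3*x)*(o*x + x)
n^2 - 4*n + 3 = (n - 3)*(n - 1)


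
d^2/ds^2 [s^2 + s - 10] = 2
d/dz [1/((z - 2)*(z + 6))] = 2*(-z - 2)/(z^4 + 8*z^3 - 8*z^2 - 96*z + 144)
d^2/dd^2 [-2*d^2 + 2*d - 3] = -4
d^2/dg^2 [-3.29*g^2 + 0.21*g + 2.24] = -6.58000000000000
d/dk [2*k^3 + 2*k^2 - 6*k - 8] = 6*k^2 + 4*k - 6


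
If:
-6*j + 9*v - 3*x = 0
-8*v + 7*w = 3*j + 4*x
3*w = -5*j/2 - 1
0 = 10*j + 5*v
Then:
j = 14/235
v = -28/235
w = -18/47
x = -112/235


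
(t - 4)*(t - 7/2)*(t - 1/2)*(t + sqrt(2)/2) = t^4 - 8*t^3 + sqrt(2)*t^3/2 - 4*sqrt(2)*t^2 + 71*t^2/4 - 7*t + 71*sqrt(2)*t/8 - 7*sqrt(2)/2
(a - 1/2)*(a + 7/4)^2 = a^3 + 3*a^2 + 21*a/16 - 49/32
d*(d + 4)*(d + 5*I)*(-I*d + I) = -I*d^4 + 5*d^3 - 3*I*d^3 + 15*d^2 + 4*I*d^2 - 20*d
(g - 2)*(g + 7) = g^2 + 5*g - 14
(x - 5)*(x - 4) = x^2 - 9*x + 20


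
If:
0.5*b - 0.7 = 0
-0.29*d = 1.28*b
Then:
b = 1.40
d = -6.18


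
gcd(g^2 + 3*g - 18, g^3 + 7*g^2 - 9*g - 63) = g - 3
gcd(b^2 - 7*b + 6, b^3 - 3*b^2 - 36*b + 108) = b - 6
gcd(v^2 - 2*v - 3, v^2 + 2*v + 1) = v + 1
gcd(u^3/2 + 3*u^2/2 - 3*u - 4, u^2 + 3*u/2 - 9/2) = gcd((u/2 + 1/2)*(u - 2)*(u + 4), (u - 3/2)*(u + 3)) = 1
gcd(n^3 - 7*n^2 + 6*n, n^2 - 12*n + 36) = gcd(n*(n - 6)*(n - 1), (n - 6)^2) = n - 6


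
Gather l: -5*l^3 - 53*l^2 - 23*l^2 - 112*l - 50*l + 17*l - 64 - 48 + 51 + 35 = -5*l^3 - 76*l^2 - 145*l - 26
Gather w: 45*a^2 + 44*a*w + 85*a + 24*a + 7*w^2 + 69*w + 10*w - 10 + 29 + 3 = 45*a^2 + 109*a + 7*w^2 + w*(44*a + 79) + 22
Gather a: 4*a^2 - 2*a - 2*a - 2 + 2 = 4*a^2 - 4*a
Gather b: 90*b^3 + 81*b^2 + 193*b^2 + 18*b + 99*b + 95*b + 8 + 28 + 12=90*b^3 + 274*b^2 + 212*b + 48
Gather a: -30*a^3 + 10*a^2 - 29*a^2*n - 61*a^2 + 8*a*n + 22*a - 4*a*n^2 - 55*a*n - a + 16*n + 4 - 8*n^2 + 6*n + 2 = -30*a^3 + a^2*(-29*n - 51) + a*(-4*n^2 - 47*n + 21) - 8*n^2 + 22*n + 6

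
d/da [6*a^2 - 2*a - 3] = 12*a - 2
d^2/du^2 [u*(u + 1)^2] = 6*u + 4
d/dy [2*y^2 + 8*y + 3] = 4*y + 8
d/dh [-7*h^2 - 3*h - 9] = -14*h - 3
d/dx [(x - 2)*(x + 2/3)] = 2*x - 4/3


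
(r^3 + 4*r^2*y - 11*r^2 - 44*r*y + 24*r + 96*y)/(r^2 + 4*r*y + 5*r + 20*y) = (r^2 - 11*r + 24)/(r + 5)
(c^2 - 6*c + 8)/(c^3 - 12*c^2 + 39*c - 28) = (c - 2)/(c^2 - 8*c + 7)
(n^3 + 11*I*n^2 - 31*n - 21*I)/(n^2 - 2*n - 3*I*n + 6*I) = (n^3 + 11*I*n^2 - 31*n - 21*I)/(n^2 - 2*n - 3*I*n + 6*I)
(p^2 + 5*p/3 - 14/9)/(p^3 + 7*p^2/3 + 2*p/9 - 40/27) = 3*(3*p + 7)/(9*p^2 + 27*p + 20)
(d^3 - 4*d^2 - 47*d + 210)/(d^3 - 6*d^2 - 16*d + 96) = (d^2 + 2*d - 35)/(d^2 - 16)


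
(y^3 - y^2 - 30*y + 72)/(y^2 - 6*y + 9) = (y^2 + 2*y - 24)/(y - 3)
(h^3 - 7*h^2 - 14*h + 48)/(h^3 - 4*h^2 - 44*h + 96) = (h + 3)/(h + 6)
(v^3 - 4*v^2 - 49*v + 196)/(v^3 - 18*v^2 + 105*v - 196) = (v + 7)/(v - 7)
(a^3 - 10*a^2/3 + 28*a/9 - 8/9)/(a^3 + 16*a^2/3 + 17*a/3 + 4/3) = (9*a^3 - 30*a^2 + 28*a - 8)/(3*(3*a^3 + 16*a^2 + 17*a + 4))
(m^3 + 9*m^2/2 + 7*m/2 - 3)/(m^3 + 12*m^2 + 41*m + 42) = (m - 1/2)/(m + 7)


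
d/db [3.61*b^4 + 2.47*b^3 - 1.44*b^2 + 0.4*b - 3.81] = 14.44*b^3 + 7.41*b^2 - 2.88*b + 0.4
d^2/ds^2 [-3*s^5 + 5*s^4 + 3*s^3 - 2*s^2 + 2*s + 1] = -60*s^3 + 60*s^2 + 18*s - 4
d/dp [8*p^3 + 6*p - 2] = 24*p^2 + 6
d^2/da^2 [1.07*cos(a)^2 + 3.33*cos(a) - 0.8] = -3.33*cos(a) - 2.14*cos(2*a)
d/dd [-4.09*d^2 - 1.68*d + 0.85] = -8.18*d - 1.68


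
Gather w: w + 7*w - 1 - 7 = 8*w - 8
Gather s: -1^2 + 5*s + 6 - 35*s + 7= 12 - 30*s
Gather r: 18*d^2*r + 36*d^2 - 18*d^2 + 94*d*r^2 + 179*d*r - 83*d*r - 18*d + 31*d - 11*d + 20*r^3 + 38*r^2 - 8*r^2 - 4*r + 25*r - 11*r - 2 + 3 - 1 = 18*d^2 + 2*d + 20*r^3 + r^2*(94*d + 30) + r*(18*d^2 + 96*d + 10)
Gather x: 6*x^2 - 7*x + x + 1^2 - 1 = 6*x^2 - 6*x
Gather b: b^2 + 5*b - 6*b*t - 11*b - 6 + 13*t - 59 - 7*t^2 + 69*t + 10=b^2 + b*(-6*t - 6) - 7*t^2 + 82*t - 55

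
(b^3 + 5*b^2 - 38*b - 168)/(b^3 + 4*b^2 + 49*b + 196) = (b^2 + b - 42)/(b^2 + 49)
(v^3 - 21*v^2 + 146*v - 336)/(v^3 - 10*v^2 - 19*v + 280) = (v - 6)/(v + 5)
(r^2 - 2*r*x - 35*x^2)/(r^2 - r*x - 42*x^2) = (r + 5*x)/(r + 6*x)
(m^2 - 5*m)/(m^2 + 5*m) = (m - 5)/(m + 5)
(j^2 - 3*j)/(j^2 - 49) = j*(j - 3)/(j^2 - 49)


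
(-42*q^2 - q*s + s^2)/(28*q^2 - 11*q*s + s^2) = (-6*q - s)/(4*q - s)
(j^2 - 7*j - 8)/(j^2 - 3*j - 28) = (-j^2 + 7*j + 8)/(-j^2 + 3*j + 28)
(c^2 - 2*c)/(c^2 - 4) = c/(c + 2)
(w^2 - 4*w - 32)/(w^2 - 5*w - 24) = (w + 4)/(w + 3)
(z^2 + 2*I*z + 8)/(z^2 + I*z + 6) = (z + 4*I)/(z + 3*I)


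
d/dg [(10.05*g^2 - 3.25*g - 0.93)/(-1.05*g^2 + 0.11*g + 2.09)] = (-2.307*g^2 + 40.056*g - 6.6902)/(1.1025*g^4 - 0.231*g^3 - 4.3769*g^2 + 0.4598*g + 4.3681)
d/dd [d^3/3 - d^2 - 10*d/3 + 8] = d^2 - 2*d - 10/3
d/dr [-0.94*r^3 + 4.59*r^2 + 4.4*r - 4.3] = -2.82*r^2 + 9.18*r + 4.4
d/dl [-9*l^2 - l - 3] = -18*l - 1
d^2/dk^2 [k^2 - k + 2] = 2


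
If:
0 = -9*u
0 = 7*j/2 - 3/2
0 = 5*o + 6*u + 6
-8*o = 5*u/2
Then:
No Solution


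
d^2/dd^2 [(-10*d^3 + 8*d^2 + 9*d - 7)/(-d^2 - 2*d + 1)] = 6*(19*d^3 - 21*d^2 + 15*d + 3)/(d^6 + 6*d^5 + 9*d^4 - 4*d^3 - 9*d^2 + 6*d - 1)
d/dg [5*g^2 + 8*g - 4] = 10*g + 8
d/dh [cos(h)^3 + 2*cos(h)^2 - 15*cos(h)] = (-3*cos(h)^2 - 4*cos(h) + 15)*sin(h)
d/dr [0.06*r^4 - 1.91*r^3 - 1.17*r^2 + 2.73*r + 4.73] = 0.24*r^3 - 5.73*r^2 - 2.34*r + 2.73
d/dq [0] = 0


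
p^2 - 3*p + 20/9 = (p - 5/3)*(p - 4/3)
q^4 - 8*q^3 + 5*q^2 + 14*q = q*(q - 7)*(q - 2)*(q + 1)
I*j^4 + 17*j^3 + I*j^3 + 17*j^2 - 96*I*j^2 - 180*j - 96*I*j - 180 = (j - 6*I)^2*(j - 5*I)*(I*j + I)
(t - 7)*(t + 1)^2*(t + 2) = t^4 - 3*t^3 - 23*t^2 - 33*t - 14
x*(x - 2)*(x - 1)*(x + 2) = x^4 - x^3 - 4*x^2 + 4*x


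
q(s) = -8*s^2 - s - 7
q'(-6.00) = 95.00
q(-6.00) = -289.00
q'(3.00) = -49.00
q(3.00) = -82.00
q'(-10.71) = 170.36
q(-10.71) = -913.92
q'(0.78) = -13.48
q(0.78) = -12.65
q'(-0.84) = 12.44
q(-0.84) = -11.80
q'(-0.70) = 10.20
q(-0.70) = -10.22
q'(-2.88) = 45.08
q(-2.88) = -70.48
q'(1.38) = -23.08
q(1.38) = -23.62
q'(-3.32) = 52.12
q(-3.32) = -91.86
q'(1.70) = -28.20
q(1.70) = -31.82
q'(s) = -16*s - 1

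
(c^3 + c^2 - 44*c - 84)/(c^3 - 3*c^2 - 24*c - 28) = (c + 6)/(c + 2)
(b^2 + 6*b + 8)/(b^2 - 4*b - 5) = (b^2 + 6*b + 8)/(b^2 - 4*b - 5)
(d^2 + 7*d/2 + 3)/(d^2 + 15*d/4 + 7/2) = 2*(2*d + 3)/(4*d + 7)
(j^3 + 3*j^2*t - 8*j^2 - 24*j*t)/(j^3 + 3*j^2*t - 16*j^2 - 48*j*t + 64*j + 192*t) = j/(j - 8)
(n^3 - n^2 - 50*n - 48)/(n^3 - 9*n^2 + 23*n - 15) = (n^3 - n^2 - 50*n - 48)/(n^3 - 9*n^2 + 23*n - 15)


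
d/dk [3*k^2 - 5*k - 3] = 6*k - 5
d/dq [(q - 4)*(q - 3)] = 2*q - 7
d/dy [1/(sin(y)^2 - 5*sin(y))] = (5 - 2*sin(y))*cos(y)/((sin(y) - 5)^2*sin(y)^2)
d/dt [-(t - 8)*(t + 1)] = 7 - 2*t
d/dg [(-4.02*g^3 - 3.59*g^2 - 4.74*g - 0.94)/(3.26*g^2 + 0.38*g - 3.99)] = (-13.1052*g^4 - 3.0552*g^3 + 62.2076*g^2 + 34.777*g + 19.2698)/(10.6276*g^4 + 2.4776*g^3 - 25.8704*g^2 - 3.0324*g + 15.9201)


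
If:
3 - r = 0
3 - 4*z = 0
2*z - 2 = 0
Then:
No Solution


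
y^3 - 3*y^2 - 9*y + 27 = (y - 3)^2*(y + 3)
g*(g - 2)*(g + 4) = g^3 + 2*g^2 - 8*g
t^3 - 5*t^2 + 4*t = t*(t - 4)*(t - 1)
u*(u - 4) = u^2 - 4*u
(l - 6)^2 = l^2 - 12*l + 36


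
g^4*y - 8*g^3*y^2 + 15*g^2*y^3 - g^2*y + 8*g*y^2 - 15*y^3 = (g - 1)*(g - 5*y)*(g - 3*y)*(g*y + y)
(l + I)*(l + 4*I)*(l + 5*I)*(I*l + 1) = I*l^4 - 9*l^3 - 19*I*l^2 - 9*l - 20*I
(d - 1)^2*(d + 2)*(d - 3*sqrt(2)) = d^4 - 3*sqrt(2)*d^3 - 3*d^2 + 2*d + 9*sqrt(2)*d - 6*sqrt(2)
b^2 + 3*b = b*(b + 3)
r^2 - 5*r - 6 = (r - 6)*(r + 1)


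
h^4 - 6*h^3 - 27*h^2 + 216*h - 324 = (h - 6)*(h - 3)^2*(h + 6)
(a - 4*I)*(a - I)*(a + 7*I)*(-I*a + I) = -I*a^4 + 2*a^3 + I*a^3 - 2*a^2 - 31*I*a^2 - 28*a + 31*I*a + 28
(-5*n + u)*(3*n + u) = -15*n^2 - 2*n*u + u^2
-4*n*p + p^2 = p*(-4*n + p)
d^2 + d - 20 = (d - 4)*(d + 5)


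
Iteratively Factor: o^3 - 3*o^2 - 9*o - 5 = (o + 1)*(o^2 - 4*o - 5) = (o - 5)*(o + 1)*(o + 1)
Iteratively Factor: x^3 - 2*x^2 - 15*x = (x - 5)*(x^2 + 3*x) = x*(x - 5)*(x + 3)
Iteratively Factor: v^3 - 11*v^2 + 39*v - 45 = (v - 3)*(v^2 - 8*v + 15) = (v - 5)*(v - 3)*(v - 3)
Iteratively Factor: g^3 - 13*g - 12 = (g - 4)*(g^2 + 4*g + 3) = (g - 4)*(g + 3)*(g + 1)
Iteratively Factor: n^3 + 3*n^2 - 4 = (n + 2)*(n^2 + n - 2) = (n - 1)*(n + 2)*(n + 2)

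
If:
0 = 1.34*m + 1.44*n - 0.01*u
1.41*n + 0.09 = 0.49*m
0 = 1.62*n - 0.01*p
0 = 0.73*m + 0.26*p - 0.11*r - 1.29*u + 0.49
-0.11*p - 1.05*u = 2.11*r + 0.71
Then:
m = 0.04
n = -0.05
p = -7.91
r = 0.70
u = -1.25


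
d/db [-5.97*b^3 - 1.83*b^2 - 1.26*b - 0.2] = -17.91*b^2 - 3.66*b - 1.26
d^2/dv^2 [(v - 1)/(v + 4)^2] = 2*(v - 11)/(v + 4)^4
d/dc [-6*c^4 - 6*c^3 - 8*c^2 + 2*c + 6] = -24*c^3 - 18*c^2 - 16*c + 2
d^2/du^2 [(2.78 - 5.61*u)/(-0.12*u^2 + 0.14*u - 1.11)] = ((2.238 - 4.0392*u)*(0.12*u^2 - 0.14*u + 1.11) + (0.24*u - 0.14)*(0.48*u - 0.28)*(5.61*u - 2.78))/(0.12*u^2 - 0.14*u + 1.11)^3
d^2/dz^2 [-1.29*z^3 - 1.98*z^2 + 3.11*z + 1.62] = -7.74*z - 3.96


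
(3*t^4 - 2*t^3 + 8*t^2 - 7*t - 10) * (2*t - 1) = 6*t^5 - 7*t^4 + 18*t^3 - 22*t^2 - 13*t + 10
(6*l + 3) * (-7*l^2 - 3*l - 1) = -42*l^3 - 39*l^2 - 15*l - 3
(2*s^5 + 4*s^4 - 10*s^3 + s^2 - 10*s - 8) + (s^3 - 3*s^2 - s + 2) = 2*s^5 + 4*s^4 - 9*s^3 - 2*s^2 - 11*s - 6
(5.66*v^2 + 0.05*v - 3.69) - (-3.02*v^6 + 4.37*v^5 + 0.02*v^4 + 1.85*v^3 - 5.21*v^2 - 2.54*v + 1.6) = 3.02*v^6 - 4.37*v^5 - 0.02*v^4 - 1.85*v^3 + 10.87*v^2 + 2.59*v - 5.29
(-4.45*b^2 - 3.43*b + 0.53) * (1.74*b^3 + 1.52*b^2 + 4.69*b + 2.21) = -7.743*b^5 - 12.7322*b^4 - 25.1619*b^3 - 25.1156*b^2 - 5.0946*b + 1.1713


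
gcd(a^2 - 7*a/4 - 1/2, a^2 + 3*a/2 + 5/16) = a + 1/4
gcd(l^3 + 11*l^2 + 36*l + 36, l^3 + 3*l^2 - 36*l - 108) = l^2 + 9*l + 18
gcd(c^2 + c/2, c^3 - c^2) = c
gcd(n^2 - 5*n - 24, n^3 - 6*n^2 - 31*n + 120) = n - 8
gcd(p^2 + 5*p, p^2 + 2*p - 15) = p + 5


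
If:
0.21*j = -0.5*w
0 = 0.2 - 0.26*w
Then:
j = -1.83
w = 0.77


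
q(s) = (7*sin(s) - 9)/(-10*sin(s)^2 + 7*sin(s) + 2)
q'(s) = (20*sin(s)*cos(s) - 7*cos(s))*(7*sin(s) - 9)/(-10*sin(s)^2 + 7*sin(s) + 2)^2 + 7*cos(s)/(-10*sin(s)^2 + 7*sin(s) + 2) = (70*sin(s)^2 - 180*sin(s) + 77)*cos(s)/(10*sin(s)^2 - 7*sin(s) - 2)^2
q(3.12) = -4.12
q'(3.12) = -15.87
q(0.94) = -2.96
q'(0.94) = -10.46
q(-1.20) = 1.18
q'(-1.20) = 0.63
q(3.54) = 5.28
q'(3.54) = -29.41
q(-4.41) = 5.38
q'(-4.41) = 49.82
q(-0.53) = 3.06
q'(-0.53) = 9.57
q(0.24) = -2.37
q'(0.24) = 3.86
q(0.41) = -1.94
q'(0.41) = 1.47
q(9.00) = -1.92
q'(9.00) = -1.32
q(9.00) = -1.92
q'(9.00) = -1.32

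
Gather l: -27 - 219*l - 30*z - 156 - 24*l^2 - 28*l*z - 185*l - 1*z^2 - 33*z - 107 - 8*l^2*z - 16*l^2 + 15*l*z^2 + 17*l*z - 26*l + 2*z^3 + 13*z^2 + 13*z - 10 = l^2*(-8*z - 40) + l*(15*z^2 - 11*z - 430) + 2*z^3 + 12*z^2 - 50*z - 300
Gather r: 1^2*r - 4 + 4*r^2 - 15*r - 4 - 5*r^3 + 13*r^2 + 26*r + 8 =-5*r^3 + 17*r^2 + 12*r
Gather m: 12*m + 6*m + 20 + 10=18*m + 30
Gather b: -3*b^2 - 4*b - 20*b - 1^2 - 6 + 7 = -3*b^2 - 24*b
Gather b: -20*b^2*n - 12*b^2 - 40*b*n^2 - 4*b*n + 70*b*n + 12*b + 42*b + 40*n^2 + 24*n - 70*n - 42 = b^2*(-20*n - 12) + b*(-40*n^2 + 66*n + 54) + 40*n^2 - 46*n - 42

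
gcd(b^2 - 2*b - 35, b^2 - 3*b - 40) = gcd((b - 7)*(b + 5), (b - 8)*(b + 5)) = b + 5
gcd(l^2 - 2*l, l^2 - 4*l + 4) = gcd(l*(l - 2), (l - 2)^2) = l - 2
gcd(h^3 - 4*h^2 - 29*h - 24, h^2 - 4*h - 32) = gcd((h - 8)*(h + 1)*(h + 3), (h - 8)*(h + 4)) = h - 8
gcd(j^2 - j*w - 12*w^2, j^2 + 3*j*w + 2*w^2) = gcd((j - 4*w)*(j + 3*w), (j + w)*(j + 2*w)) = 1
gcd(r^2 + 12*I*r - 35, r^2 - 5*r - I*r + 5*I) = 1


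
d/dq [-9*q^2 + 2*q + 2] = 2 - 18*q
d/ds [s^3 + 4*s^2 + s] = 3*s^2 + 8*s + 1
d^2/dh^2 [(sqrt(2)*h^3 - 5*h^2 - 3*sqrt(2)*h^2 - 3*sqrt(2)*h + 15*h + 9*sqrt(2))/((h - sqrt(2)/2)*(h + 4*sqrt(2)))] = 4*(72*h^3 + 86*sqrt(2)*h^3 - 288*h^2 - 18*sqrt(2)*h^2 + 24*sqrt(2)*h + 738*h - 328 + 837*sqrt(2))/(4*h^6 + 42*sqrt(2)*h^5 + 246*h^4 + 7*sqrt(2)*h^3 - 984*h^2 + 672*sqrt(2)*h - 256)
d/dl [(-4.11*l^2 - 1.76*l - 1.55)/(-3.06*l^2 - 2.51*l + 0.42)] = (4.9305*l^2 - 12.9384*l - 4.6297)/(9.3636*l^4 + 15.3612*l^3 + 3.7297*l^2 - 2.1084*l + 0.1764)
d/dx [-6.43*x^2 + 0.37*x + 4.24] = 0.37 - 12.86*x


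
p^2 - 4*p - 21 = (p - 7)*(p + 3)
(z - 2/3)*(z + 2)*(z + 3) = z^3 + 13*z^2/3 + 8*z/3 - 4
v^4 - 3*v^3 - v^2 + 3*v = v*(v - 3)*(v - 1)*(v + 1)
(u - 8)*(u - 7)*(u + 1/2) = u^3 - 29*u^2/2 + 97*u/2 + 28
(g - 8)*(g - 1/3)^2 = g^3 - 26*g^2/3 + 49*g/9 - 8/9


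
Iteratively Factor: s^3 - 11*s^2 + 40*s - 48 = (s - 4)*(s^2 - 7*s + 12) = (s - 4)^2*(s - 3)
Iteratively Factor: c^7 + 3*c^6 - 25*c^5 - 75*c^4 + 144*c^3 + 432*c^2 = (c + 4)*(c^6 - c^5 - 21*c^4 + 9*c^3 + 108*c^2) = c*(c + 4)*(c^5 - c^4 - 21*c^3 + 9*c^2 + 108*c) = c*(c + 3)*(c + 4)*(c^4 - 4*c^3 - 9*c^2 + 36*c) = c*(c - 4)*(c + 3)*(c + 4)*(c^3 - 9*c) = c*(c - 4)*(c + 3)^2*(c + 4)*(c^2 - 3*c) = c*(c - 4)*(c - 3)*(c + 3)^2*(c + 4)*(c)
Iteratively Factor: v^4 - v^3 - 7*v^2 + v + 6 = (v - 1)*(v^3 - 7*v - 6) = (v - 1)*(v + 2)*(v^2 - 2*v - 3) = (v - 3)*(v - 1)*(v + 2)*(v + 1)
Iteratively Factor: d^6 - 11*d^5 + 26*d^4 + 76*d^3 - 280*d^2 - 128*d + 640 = (d - 5)*(d^5 - 6*d^4 - 4*d^3 + 56*d^2 - 128) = (d - 5)*(d + 2)*(d^4 - 8*d^3 + 12*d^2 + 32*d - 64) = (d - 5)*(d - 2)*(d + 2)*(d^3 - 6*d^2 + 32) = (d - 5)*(d - 4)*(d - 2)*(d + 2)*(d^2 - 2*d - 8) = (d - 5)*(d - 4)^2*(d - 2)*(d + 2)*(d + 2)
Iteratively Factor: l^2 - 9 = (l - 3)*(l + 3)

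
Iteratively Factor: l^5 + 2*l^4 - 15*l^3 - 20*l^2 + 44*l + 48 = (l + 1)*(l^4 + l^3 - 16*l^2 - 4*l + 48) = (l + 1)*(l + 2)*(l^3 - l^2 - 14*l + 24) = (l - 2)*(l + 1)*(l + 2)*(l^2 + l - 12) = (l - 2)*(l + 1)*(l + 2)*(l + 4)*(l - 3)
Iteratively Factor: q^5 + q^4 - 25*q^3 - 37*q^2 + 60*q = (q + 3)*(q^4 - 2*q^3 - 19*q^2 + 20*q) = (q + 3)*(q + 4)*(q^3 - 6*q^2 + 5*q) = q*(q + 3)*(q + 4)*(q^2 - 6*q + 5) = q*(q - 5)*(q + 3)*(q + 4)*(q - 1)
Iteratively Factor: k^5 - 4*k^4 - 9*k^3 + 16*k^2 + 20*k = (k - 2)*(k^4 - 2*k^3 - 13*k^2 - 10*k) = (k - 5)*(k - 2)*(k^3 + 3*k^2 + 2*k) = k*(k - 5)*(k - 2)*(k^2 + 3*k + 2) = k*(k - 5)*(k - 2)*(k + 2)*(k + 1)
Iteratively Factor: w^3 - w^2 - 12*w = (w - 4)*(w^2 + 3*w) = (w - 4)*(w + 3)*(w)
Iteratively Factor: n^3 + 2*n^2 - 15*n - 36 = (n + 3)*(n^2 - n - 12) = (n - 4)*(n + 3)*(n + 3)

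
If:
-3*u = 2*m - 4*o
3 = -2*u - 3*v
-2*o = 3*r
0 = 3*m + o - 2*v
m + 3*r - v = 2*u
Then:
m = -93/119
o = -15/119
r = 10/119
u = 6/17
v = -21/17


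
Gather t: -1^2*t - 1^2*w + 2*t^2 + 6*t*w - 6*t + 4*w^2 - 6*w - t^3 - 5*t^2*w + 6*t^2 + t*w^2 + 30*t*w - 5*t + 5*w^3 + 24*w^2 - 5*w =-t^3 + t^2*(8 - 5*w) + t*(w^2 + 36*w - 12) + 5*w^3 + 28*w^2 - 12*w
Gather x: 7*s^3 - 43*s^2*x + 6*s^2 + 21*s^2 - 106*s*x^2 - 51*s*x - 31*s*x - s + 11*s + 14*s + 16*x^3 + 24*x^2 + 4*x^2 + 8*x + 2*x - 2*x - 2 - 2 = 7*s^3 + 27*s^2 + 24*s + 16*x^3 + x^2*(28 - 106*s) + x*(-43*s^2 - 82*s + 8) - 4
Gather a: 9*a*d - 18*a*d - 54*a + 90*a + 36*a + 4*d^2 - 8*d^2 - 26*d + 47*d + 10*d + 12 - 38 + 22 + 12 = a*(72 - 9*d) - 4*d^2 + 31*d + 8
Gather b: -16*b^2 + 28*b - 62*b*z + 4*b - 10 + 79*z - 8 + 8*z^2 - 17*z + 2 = -16*b^2 + b*(32 - 62*z) + 8*z^2 + 62*z - 16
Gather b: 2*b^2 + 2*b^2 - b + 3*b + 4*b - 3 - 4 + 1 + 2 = 4*b^2 + 6*b - 4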